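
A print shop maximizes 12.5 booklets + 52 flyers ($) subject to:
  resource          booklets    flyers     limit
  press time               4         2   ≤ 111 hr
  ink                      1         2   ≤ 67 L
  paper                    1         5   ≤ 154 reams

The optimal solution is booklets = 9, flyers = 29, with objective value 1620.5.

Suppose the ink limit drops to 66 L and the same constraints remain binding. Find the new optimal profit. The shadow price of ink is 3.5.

1617

Δb = -1, so new z* = 1620.5 + (3.5)·(-1) = 1620.5 − 3.5 = 1617.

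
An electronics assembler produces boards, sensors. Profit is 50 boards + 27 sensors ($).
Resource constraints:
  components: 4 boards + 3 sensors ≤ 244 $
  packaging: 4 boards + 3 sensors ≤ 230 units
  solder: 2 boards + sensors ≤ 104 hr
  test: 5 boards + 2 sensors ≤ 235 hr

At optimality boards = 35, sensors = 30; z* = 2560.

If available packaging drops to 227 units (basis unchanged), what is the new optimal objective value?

2545

Check each constraint at x*: components 230/244 (slack 14); packaging 230/230 (tight); solder 100/104 (slack 4); test 235/235 (tight).
Since components, solder are not tight, their duals are 0.
Dual feasibility on the basic columns requires 4·y_packaging + 5·y_test = 50, 3·y_packaging + 2·y_test = 27.
Solving: y_packaging = 5, y_test = 6.
Δz = y_packaging·Δb = 5 × (-3) = -15, so new z* = 2560 − 15 = 2545.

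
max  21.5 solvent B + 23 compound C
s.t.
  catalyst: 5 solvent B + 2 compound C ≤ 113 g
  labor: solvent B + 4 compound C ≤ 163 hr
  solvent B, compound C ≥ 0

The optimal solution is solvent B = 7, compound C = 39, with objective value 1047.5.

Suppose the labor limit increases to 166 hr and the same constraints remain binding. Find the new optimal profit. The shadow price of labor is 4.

1059.5

Δb = 3, so new z* = 1047.5 + (4)·(3) = 1047.5 + 12 = 1059.5.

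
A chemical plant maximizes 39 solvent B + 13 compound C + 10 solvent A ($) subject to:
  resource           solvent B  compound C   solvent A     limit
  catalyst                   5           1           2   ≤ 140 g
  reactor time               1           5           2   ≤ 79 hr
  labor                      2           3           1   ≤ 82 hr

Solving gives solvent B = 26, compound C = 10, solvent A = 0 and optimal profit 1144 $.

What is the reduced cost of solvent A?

-6

At the optimum: catalyst uses 140 of 140 (binding); reactor time uses 76 of 79 (slack = 3); labor uses 82 of 82 (binding).
Since reactor time is not tight, its dual is 0.
The binding rows give the dual system: 5·y_catalyst + 2·y_labor = 39 and 1·y_catalyst + 3·y_labor = 13.
Solving: y_catalyst = 7, y_labor = 2.
Reduced cost of solvent A: c₃ − yᵀa₃ = 10 − (7·2 + 2·1) = 10 − 16 = -6.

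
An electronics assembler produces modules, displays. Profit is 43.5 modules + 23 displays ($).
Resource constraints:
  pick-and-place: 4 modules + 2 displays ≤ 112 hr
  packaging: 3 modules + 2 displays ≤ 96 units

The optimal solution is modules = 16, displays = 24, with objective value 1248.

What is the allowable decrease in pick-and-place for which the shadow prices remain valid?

16

Binding constraints: pick-and-place, packaging. The basis is B = [[4,2],[3,2]] with det 2.
Per unit decrease in pick-and-place, x* moves by d = (-1, 1.5).
The basis stays optimal until modules reaches 0; allowable decrease = 16 hr.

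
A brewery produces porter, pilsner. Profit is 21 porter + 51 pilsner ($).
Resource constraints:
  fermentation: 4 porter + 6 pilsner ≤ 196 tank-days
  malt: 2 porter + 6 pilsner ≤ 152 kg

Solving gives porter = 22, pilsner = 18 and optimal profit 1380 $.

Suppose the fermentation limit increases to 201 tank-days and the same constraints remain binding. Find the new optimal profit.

At the optimum: fermentation uses 196 of 196 (binding); malt uses 152 of 152 (binding).
Dual feasibility on the basic columns requires 4·y_fermentation + 2·y_malt = 21, 6·y_fermentation + 6·y_malt = 51.
→ y_fermentation = 2 and y_malt = 6.5.
Δz = y_fermentation·Δb = 2 × (5) = 10, so new z* = 1380 + 10 = 1390.

1390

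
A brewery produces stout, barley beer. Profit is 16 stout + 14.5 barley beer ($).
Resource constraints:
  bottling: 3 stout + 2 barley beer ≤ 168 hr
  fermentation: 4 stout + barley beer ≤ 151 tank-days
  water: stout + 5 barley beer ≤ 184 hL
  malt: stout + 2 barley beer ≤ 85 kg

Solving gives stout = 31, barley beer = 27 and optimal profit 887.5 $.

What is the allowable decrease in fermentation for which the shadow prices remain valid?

Binding constraints: fermentation, malt. The basis is B = [[4,1],[1,2]] with det 7.
Per unit decrease in fermentation, x* moves by d = (-0.2857, 0.1429).
The basis stays optimal until water becomes binding; allowable decrease = 42 tank-days.

42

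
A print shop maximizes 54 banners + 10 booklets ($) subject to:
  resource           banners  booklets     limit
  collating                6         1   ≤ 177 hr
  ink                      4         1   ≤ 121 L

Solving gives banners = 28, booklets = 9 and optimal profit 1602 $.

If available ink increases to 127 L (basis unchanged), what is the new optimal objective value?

1620

Check each constraint at x*: collating 177/177 (tight); ink 121/121 (tight).
From A_Bᵀ y = c: 6·y_collating + 4·y_ink = 54; 1·y_collating + 1·y_ink = 10.
This yields shadow prices y_collating = 7, y_ink = 3.
Δz = y_ink·Δb = 3 × (6) = 18, so new z* = 1602 + 18 = 1620.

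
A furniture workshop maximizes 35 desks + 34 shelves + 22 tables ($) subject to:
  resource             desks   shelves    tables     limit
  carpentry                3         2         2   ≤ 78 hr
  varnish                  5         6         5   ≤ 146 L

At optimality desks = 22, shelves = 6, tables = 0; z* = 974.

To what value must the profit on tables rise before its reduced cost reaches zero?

30

At the optimum: carpentry uses 78 of 78 (binding); varnish uses 146 of 146 (binding).
Dual feasibility on the basic columns requires 3·y_carpentry + 5·y_varnish = 35, 2·y_carpentry + 6·y_varnish = 34.
→ y_carpentry = 5 and y_varnish = 4.
tables enters the basis when its profit ≥ yᵀa₃ = 5·2 + 4·5 = 30.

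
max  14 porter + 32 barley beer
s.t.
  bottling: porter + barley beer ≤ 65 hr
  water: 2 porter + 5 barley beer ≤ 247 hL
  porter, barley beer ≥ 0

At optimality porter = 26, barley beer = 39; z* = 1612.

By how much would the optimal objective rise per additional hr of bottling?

2

At the optimum: bottling uses 65 of 65 (binding); water uses 247 of 247 (binding).
From A_Bᵀ y = c: 1·y_bottling + 2·y_water = 14; 1·y_bottling + 5·y_water = 32.
This yields shadow prices y_bottling = 2, y_water = 6.
Shadow price of bottling = 2.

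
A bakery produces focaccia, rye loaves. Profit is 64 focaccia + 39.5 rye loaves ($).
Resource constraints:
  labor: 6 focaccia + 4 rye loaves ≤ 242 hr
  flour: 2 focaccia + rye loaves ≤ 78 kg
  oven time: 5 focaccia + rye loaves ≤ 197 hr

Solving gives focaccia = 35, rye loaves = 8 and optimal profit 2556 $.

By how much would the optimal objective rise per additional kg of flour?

9.5

At the optimum: labor uses 242 of 242 (binding); flour uses 78 of 78 (binding); oven time uses 183 of 197 (slack = 14).
Slack constraints have shadow price 0 (complementary slackness).
From A_Bᵀ y = c: 6·y_labor + 2·y_flour = 64; 4·y_labor + 1·y_flour = 39.5.
→ y_labor = 7.5 and y_flour = 9.5.
Shadow price of flour = 9.5.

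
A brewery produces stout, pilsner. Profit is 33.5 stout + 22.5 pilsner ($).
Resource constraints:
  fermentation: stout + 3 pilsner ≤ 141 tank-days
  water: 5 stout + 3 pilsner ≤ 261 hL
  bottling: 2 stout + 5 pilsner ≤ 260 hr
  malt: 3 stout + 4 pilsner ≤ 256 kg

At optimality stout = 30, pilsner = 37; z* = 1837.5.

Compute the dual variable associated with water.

6.5

At the optimum: fermentation uses 141 of 141 (binding); water uses 261 of 261 (binding); bottling uses 245 of 260 (slack = 15); malt uses 238 of 256 (slack = 18).
Slack constraints have shadow price 0 (complementary slackness).
The binding rows give the dual system: 1·y_fermentation + 5·y_water = 33.5 and 3·y_fermentation + 3·y_water = 22.5.
Solving: y_fermentation = 1, y_water = 6.5.
Shadow price of water = 6.5.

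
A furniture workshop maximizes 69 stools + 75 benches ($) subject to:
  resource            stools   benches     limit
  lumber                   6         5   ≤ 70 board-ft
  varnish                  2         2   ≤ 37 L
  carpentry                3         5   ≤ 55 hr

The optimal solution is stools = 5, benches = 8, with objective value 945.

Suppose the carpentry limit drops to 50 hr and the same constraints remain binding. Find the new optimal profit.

910

Binding: lumber and carpentry. Non-binding: varnish (11 unused).
Since varnish is not tight, its dual is 0.
From A_Bᵀ y = c: 6·y_lumber + 3·y_carpentry = 69; 5·y_lumber + 5·y_carpentry = 75.
This yields shadow prices y_lumber = 8, y_carpentry = 7.
Δz = y_carpentry·Δb = 7 × (-5) = -35, so new z* = 945 − 35 = 910.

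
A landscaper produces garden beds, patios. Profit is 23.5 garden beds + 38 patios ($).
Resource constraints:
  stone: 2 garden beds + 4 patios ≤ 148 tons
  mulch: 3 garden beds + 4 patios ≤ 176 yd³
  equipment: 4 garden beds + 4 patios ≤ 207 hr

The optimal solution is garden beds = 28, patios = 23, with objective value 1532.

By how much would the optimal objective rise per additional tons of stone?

5

Binding: stone and mulch. Non-binding: equipment (3 unused).
Slack constraints have shadow price 0 (complementary slackness).
The binding rows give the dual system: 2·y_stone + 3·y_mulch = 23.5 and 4·y_stone + 4·y_mulch = 38.
→ y_stone = 5 and y_mulch = 4.5.
Shadow price of stone = 5.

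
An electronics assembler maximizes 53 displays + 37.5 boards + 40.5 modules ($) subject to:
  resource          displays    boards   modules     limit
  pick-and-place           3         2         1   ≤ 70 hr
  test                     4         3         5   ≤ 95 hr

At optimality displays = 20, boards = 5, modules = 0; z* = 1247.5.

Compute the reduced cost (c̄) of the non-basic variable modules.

-1

Both pick-and-place and test are binding at x*.
From A_Bᵀ y = c: 3·y_pick-and-place + 4·y_test = 53; 2·y_pick-and-place + 3·y_test = 37.5.
This yields shadow prices y_pick-and-place = 9, y_test = 6.5.
Reduced cost of modules: c₃ − yᵀa₃ = 40.5 − (9·1 + 6.5·5) = 40.5 − 41.5 = -1.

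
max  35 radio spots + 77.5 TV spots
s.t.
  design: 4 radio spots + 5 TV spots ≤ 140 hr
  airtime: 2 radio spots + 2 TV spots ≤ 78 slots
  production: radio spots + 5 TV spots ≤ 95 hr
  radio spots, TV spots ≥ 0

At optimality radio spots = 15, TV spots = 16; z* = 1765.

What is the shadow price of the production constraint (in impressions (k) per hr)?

9

Binding: design and production. Non-binding: airtime (16 unused).
Since airtime is not tight, its dual is 0.
Dual feasibility on the basic columns requires 4·y_design + 1·y_production = 35, 5·y_design + 5·y_production = 77.5.
This yields shadow prices y_design = 6.5, y_production = 9.
Shadow price of production = 9.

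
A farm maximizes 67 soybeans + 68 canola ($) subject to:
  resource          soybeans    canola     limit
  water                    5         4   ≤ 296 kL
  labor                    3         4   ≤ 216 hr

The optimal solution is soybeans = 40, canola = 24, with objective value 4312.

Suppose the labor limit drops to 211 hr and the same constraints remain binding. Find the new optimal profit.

At the optimum: water uses 296 of 296 (binding); labor uses 216 of 216 (binding).
From A_Bᵀ y = c: 5·y_water + 3·y_labor = 67; 4·y_water + 4·y_labor = 68.
This yields shadow prices y_water = 8, y_labor = 9.
Δz = y_labor·Δb = 9 × (-5) = -45, so new z* = 4312 − 45 = 4267.

4267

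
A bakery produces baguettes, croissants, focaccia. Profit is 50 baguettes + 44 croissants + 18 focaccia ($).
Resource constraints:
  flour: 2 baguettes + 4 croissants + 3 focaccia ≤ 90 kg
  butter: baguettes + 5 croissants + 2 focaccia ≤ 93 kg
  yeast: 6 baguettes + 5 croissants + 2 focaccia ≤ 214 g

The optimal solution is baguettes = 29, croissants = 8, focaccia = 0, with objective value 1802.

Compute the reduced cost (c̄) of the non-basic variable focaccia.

Binding: flour and yeast. Non-binding: butter (24 unused).
Slack constraints have shadow price 0 (complementary slackness).
The binding rows give the dual system: 2·y_flour + 6·y_yeast = 50 and 4·y_flour + 5·y_yeast = 44.
Solving: y_flour = 1, y_yeast = 8.
Reduced cost of focaccia: c₃ − yᵀa₃ = 18 − (1·3 + 8·2) = 18 − 19 = -1.

-1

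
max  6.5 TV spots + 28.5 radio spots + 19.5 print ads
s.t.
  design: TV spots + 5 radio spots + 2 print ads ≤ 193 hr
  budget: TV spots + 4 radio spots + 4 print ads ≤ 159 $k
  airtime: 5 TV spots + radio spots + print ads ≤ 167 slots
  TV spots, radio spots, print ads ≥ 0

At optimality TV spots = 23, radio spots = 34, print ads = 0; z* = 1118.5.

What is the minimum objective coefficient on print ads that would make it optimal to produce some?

Binding: design and budget. Non-binding: airtime (18 unused).
Slack constraints have shadow price 0 (complementary slackness).
The binding rows give the dual system: 1·y_design + 1·y_budget = 6.5 and 5·y_design + 4·y_budget = 28.5.
→ y_design = 2.5 and y_budget = 4.
print ads enters the basis when its profit ≥ yᵀa₃ = 2.5·2 + 4·4 = 21.

21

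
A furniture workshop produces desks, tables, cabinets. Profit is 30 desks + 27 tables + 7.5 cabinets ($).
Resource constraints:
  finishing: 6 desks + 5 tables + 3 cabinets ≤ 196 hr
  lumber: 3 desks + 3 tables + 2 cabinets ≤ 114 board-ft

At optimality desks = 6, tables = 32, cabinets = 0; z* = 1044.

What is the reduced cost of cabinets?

-9.5

At the optimum: finishing uses 196 of 196 (binding); lumber uses 114 of 114 (binding).
From A_Bᵀ y = c: 6·y_finishing + 3·y_lumber = 30; 5·y_finishing + 3·y_lumber = 27.
This yields shadow prices y_finishing = 3, y_lumber = 4.
Reduced cost of cabinets: c₃ − yᵀa₃ = 7.5 − (3·3 + 4·2) = 7.5 − 17 = -9.5.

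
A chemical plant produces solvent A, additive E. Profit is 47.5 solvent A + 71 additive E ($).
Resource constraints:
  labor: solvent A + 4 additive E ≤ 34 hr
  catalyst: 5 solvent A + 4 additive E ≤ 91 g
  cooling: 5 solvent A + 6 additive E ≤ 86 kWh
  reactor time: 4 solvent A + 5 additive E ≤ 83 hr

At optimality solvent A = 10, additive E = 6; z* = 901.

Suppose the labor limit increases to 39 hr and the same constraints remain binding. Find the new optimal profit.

Check each constraint at x*: labor 34/34 (tight); catalyst 74/91 (slack 17); cooling 86/86 (tight); reactor time 70/83 (slack 13).
Since catalyst, reactor time are not tight, their duals are 0.
Dual feasibility on the basic columns requires 1·y_labor + 5·y_cooling = 47.5, 4·y_labor + 6·y_cooling = 71.
→ y_labor = 5 and y_cooling = 8.5.
Δz = y_labor·Δb = 5 × (5) = 25, so new z* = 901 + 25 = 926.

926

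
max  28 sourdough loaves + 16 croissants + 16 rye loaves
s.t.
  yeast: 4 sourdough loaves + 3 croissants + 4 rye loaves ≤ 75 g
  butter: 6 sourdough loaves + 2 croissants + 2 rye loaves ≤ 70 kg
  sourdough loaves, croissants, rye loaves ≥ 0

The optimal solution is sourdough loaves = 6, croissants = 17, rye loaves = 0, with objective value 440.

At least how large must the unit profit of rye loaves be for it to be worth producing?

20

Both yeast and butter are binding at x*.
Dual feasibility on the basic columns requires 4·y_yeast + 6·y_butter = 28, 3·y_yeast + 2·y_butter = 16.
This yields shadow prices y_yeast = 4, y_butter = 2.
rye loaves enters the basis when its profit ≥ yᵀa₃ = 4·4 + 2·2 = 20.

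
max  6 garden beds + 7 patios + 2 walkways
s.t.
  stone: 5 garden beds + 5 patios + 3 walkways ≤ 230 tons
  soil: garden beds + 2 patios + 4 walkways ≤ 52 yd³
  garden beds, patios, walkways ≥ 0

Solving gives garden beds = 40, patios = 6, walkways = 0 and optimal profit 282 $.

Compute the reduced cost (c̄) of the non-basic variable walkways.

-5

Both stone and soil are binding at x*.
From A_Bᵀ y = c: 5·y_stone + 1·y_soil = 6; 5·y_stone + 2·y_soil = 7.
This yields shadow prices y_stone = 1, y_soil = 1.
Reduced cost of walkways: c₃ − yᵀa₃ = 2 − (1·3 + 1·4) = 2 − 7 = -5.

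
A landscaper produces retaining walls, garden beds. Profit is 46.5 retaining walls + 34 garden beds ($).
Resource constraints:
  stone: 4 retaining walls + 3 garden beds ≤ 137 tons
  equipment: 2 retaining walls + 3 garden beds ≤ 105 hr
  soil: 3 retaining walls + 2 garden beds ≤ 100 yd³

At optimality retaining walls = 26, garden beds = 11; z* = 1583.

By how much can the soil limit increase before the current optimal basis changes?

Binding constraints: stone, soil. The basis is B = [[4,3],[3,2]] with det -1.
Per unit increase in soil, x* moves by d = (3, -4).
The basis stays optimal until garden beds reaches 0; allowable increase = 2.75 yd³.

2.75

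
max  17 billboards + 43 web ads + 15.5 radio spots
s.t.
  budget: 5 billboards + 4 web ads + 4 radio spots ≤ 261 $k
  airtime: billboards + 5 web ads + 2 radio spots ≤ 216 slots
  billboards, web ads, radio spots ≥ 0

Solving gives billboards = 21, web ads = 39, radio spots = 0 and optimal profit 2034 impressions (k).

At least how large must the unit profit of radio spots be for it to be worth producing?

At the optimum: budget uses 261 of 261 (binding); airtime uses 216 of 216 (binding).
From A_Bᵀ y = c: 5·y_budget + 1·y_airtime = 17; 4·y_budget + 5·y_airtime = 43.
Solving: y_budget = 2, y_airtime = 7.
radio spots enters the basis when its profit ≥ yᵀa₃ = 2·4 + 7·2 = 22.

22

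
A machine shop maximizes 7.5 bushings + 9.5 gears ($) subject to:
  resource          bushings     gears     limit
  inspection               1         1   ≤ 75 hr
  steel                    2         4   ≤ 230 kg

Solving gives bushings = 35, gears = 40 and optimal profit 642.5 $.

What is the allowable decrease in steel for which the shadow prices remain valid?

Binding constraints: inspection, steel. The basis is B = [[1,1],[2,4]] with det 2.
Per unit decrease in steel, x* moves by d = (0.5, -0.5).
The basis stays optimal until gears reaches 0; allowable decrease = 80 kg.

80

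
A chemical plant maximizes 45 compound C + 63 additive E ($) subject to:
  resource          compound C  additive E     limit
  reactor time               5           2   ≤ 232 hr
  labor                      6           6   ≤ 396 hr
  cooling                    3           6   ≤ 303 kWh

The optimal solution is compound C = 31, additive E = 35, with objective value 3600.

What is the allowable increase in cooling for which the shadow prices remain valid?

Binding constraints: labor, cooling. The basis is B = [[6,6],[3,6]] with det 18.
Per unit increase in cooling, x* moves by d = (-0.3333, 0.3333).
The basis stays optimal until compound C reaches 0; allowable increase = 93 kWh.

93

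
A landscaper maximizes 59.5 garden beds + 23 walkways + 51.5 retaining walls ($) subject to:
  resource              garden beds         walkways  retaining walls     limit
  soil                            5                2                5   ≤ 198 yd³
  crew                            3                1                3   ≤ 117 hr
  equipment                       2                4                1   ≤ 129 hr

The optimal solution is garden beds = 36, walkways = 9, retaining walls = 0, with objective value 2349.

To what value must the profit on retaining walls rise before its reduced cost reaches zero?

Check each constraint at x*: soil 198/198 (tight); crew 117/117 (tight); equipment 108/129 (slack 21).
Slack constraints have shadow price 0 (complementary slackness).
The binding rows give the dual system: 5·y_soil + 3·y_crew = 59.5 and 2·y_soil + 1·y_crew = 23.
This yields shadow prices y_soil = 9.5, y_crew = 4.
retaining walls enters the basis when its profit ≥ yᵀa₃ = 9.5·5 + 4·3 = 59.5.

59.5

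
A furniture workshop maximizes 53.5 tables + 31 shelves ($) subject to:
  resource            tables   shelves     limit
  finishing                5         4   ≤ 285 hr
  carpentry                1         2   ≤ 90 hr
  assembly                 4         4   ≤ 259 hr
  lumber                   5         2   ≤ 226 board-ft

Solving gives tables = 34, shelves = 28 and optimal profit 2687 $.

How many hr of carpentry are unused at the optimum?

0

carpentry used = 1·34 + 2·28 = 90; slack = 90 − 90 = 0.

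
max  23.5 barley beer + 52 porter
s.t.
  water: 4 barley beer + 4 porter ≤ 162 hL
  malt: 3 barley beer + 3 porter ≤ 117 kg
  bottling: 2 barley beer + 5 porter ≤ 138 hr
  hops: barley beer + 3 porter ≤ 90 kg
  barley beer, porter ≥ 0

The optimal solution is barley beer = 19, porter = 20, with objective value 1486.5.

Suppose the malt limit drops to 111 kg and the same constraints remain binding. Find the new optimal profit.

Binding: malt and bottling. Non-binding: water (6 unused), hops (11 unused).
Slack constraints have shadow price 0 (complementary slackness).
The binding rows give the dual system: 3·y_malt + 2·y_bottling = 23.5 and 3·y_malt + 5·y_bottling = 52.
This yields shadow prices y_malt = 1.5, y_bottling = 9.5.
Δz = y_malt·Δb = 1.5 × (-6) = -9, so new z* = 1486.5 − 9 = 1477.5.

1477.5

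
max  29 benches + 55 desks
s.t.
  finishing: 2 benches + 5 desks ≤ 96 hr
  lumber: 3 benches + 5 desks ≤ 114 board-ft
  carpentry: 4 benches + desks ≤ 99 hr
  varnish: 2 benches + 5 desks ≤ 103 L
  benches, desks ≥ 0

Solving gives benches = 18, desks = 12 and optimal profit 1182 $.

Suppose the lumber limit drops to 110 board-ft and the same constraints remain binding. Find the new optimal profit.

Check each constraint at x*: finishing 96/96 (tight); lumber 114/114 (tight); carpentry 84/99 (slack 15); varnish 96/103 (slack 7).
By complementary slackness, y = 0 for the non-binding constraints.
From A_Bᵀ y = c: 2·y_finishing + 3·y_lumber = 29; 5·y_finishing + 5·y_lumber = 55.
→ y_finishing = 4 and y_lumber = 7.
Δz = y_lumber·Δb = 7 × (-4) = -28, so new z* = 1182 − 28 = 1154.

1154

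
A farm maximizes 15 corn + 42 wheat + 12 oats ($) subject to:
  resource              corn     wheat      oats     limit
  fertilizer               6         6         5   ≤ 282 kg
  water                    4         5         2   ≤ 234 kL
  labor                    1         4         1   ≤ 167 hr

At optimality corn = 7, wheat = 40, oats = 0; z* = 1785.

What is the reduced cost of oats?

At the optimum: fertilizer uses 282 of 282 (binding); water uses 228 of 234 (slack = 6); labor uses 167 of 167 (binding).
Since water is not tight, its dual is 0.
The binding rows give the dual system: 6·y_fertilizer + 1·y_labor = 15 and 6·y_fertilizer + 4·y_labor = 42.
Solving: y_fertilizer = 1, y_labor = 9.
Reduced cost of oats: c₃ − yᵀa₃ = 12 − (1·5 + 9·1) = 12 − 14 = -2.

-2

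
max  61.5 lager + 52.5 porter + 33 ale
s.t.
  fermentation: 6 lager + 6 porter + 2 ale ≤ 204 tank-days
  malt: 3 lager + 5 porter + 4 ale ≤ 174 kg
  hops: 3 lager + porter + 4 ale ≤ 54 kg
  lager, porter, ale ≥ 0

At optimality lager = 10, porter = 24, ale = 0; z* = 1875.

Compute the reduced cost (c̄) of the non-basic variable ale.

Binding: fermentation and hops. Non-binding: malt (24 unused).
By complementary slackness, y = 0 for the non-binding constraint.
Dual feasibility on the basic columns requires 6·y_fermentation + 3·y_hops = 61.5, 6·y_fermentation + 1·y_hops = 52.5.
→ y_fermentation = 8 and y_hops = 4.5.
Reduced cost of ale: c₃ − yᵀa₃ = 33 − (8·2 + 4.5·4) = 33 − 34 = -1.

-1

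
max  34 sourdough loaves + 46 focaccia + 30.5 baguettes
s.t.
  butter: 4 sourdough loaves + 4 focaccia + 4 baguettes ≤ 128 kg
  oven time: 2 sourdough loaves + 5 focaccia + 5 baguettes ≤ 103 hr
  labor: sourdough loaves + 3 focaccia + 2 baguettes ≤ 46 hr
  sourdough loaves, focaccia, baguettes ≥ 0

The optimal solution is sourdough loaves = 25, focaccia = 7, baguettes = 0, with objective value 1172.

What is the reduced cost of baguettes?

-9.5

Binding: butter and labor. Non-binding: oven time (18 unused).
Slack constraints have shadow price 0 (complementary slackness).
The binding rows give the dual system: 4·y_butter + 1·y_labor = 34 and 4·y_butter + 3·y_labor = 46.
This yields shadow prices y_butter = 7, y_labor = 6.
Reduced cost of baguettes: c₃ − yᵀa₃ = 30.5 − (7·4 + 6·2) = 30.5 − 40 = -9.5.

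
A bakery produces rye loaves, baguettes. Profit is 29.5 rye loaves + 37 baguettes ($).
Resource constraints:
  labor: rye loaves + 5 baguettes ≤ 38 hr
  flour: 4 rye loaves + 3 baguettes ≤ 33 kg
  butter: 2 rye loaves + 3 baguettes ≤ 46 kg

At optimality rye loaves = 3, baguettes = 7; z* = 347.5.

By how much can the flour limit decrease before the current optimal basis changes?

Binding constraints: labor, flour. The basis is B = [[1,5],[4,3]] with det -17.
Per unit decrease in flour, x* moves by d = (-0.2941, 0.0588).
The basis stays optimal until rye loaves reaches 0; allowable decrease = 10.2 kg.

10.2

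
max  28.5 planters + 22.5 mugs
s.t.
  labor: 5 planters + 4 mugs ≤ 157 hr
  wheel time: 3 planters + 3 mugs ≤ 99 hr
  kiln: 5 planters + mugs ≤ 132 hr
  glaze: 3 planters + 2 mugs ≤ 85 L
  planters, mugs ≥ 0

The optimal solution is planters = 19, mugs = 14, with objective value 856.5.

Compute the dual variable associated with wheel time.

3.5

At the optimum: labor uses 151 of 157 (slack = 6); wheel time uses 99 of 99 (binding); kiln uses 109 of 132 (slack = 23); glaze uses 85 of 85 (binding).
By complementary slackness, y = 0 for the non-binding constraints.
Dual feasibility on the basic columns requires 3·y_wheel time + 3·y_glaze = 28.5, 3·y_wheel time + 2·y_glaze = 22.5.
→ y_wheel time = 3.5 and y_glaze = 6.
Shadow price of wheel time = 3.5.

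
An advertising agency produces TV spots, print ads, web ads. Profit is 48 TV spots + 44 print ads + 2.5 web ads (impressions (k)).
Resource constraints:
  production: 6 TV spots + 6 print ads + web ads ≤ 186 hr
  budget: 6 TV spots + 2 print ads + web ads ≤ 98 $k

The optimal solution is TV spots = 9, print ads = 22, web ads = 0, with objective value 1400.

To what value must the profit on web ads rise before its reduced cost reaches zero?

8

Both production and budget are binding at x*.
The binding rows give the dual system: 6·y_production + 6·y_budget = 48 and 6·y_production + 2·y_budget = 44.
→ y_production = 7 and y_budget = 1.
web ads enters the basis when its profit ≥ yᵀa₃ = 7·1 + 1·1 = 8.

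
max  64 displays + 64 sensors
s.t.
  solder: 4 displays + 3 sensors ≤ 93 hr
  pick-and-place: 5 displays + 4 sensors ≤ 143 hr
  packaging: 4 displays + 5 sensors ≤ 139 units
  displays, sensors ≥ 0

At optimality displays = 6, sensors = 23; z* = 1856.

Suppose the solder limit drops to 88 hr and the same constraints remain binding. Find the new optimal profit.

1816

Check each constraint at x*: solder 93/93 (tight); pick-and-place 122/143 (slack 21); packaging 139/139 (tight).
Slack constraints have shadow price 0 (complementary slackness).
From A_Bᵀ y = c: 4·y_solder + 4·y_packaging = 64; 3·y_solder + 5·y_packaging = 64.
This yields shadow prices y_solder = 8, y_packaging = 8.
Δz = y_solder·Δb = 8 × (-5) = -40, so new z* = 1856 − 40 = 1816.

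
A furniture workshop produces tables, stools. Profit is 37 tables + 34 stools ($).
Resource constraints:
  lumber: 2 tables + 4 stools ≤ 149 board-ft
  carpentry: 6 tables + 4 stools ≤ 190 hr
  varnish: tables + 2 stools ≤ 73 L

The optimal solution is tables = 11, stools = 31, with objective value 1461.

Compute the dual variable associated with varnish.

7

At the optimum: lumber uses 146 of 149 (slack = 3); carpentry uses 190 of 190 (binding); varnish uses 73 of 73 (binding).
Since lumber is not tight, its dual is 0.
From A_Bᵀ y = c: 6·y_carpentry + 1·y_varnish = 37; 4·y_carpentry + 2·y_varnish = 34.
Solving: y_carpentry = 5, y_varnish = 7.
Shadow price of varnish = 7.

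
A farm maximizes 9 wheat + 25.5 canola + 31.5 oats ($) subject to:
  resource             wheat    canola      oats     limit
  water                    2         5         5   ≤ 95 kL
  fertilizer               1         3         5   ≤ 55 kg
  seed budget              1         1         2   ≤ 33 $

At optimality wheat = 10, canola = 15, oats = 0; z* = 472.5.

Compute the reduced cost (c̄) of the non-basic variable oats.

-6

At the optimum: water uses 95 of 95 (binding); fertilizer uses 55 of 55 (binding); seed budget uses 25 of 33 (slack = 8).
Since seed budget is not tight, its dual is 0.
Dual feasibility on the basic columns requires 2·y_water + 1·y_fertilizer = 9, 5·y_water + 3·y_fertilizer = 25.5.
This yields shadow prices y_water = 1.5, y_fertilizer = 6.
Reduced cost of oats: c₃ − yᵀa₃ = 31.5 − (1.5·5 + 6·5) = 31.5 − 37.5 = -6.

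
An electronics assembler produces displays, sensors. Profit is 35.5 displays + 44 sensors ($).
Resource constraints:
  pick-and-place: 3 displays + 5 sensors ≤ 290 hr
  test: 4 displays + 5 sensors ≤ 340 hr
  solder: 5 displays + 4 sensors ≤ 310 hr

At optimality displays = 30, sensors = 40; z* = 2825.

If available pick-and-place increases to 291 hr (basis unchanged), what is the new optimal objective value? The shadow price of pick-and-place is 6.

Δb = 1, so new z* = 2825 + (6)·(1) = 2825 + 6 = 2831.

2831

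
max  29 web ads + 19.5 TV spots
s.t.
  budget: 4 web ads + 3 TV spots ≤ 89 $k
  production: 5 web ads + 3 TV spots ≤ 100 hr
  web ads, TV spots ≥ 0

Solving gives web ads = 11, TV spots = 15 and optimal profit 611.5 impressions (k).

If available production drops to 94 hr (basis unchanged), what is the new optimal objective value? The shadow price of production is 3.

Δb = -6, so new z* = 611.5 + (3)·(-6) = 611.5 − 18 = 593.5.

593.5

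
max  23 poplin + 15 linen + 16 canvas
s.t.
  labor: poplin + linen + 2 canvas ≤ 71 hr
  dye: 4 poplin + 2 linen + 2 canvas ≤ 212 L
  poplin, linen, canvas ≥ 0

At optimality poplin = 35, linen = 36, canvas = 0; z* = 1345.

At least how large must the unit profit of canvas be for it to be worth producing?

At the optimum: labor uses 71 of 71 (binding); dye uses 212 of 212 (binding).
Dual feasibility on the basic columns requires 1·y_labor + 4·y_dye = 23, 1·y_labor + 2·y_dye = 15.
This yields shadow prices y_labor = 7, y_dye = 4.
canvas enters the basis when its profit ≥ yᵀa₃ = 7·2 + 4·2 = 22.

22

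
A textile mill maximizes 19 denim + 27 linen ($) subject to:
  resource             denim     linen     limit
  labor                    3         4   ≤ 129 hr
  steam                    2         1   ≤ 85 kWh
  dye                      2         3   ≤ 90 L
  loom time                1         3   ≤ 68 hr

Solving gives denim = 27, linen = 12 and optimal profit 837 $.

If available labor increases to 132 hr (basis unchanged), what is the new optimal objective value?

Binding: labor and dye. Non-binding: steam (19 unused), loom time (5 unused).
By complementary slackness, y = 0 for the non-binding constraints.
The binding rows give the dual system: 3·y_labor + 2·y_dye = 19 and 4·y_labor + 3·y_dye = 27.
This yields shadow prices y_labor = 3, y_dye = 5.
Δz = y_labor·Δb = 3 × (3) = 9, so new z* = 837 + 9 = 846.

846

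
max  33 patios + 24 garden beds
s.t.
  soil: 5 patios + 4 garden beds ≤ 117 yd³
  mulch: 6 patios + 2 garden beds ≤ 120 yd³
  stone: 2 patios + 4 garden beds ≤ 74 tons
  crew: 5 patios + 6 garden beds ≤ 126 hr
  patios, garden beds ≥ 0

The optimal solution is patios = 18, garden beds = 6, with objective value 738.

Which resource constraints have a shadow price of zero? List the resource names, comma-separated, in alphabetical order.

soil: 114/117 (slack 3)
mulch: 120/120 (binding)
stone: 60/74 (slack 14)
crew: 126/126 (binding)
By complementary slackness, a constraint with positive slack has shadow price 0 → soil, stone.

soil, stone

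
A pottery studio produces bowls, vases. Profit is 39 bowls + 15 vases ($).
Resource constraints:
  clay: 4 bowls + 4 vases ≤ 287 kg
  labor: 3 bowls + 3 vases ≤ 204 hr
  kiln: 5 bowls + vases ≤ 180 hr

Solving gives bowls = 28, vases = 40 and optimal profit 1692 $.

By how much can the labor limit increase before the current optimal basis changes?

Binding constraints: labor, kiln. The basis is B = [[3,3],[5,1]] with det -12.
Per unit increase in labor, x* moves by d = (-0.0833, 0.4167).
The basis stays optimal until clay becomes binding; allowable increase = 11.25 hr.

11.25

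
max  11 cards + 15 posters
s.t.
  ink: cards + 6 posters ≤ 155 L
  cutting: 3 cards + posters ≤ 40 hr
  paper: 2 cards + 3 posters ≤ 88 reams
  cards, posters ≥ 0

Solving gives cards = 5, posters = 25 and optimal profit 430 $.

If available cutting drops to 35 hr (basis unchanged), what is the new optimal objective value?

Binding: ink and cutting. Non-binding: paper (3 unused).
Since paper is not tight, its dual is 0.
Dual feasibility on the basic columns requires 1·y_ink + 3·y_cutting = 11, 6·y_ink + 1·y_cutting = 15.
This yields shadow prices y_ink = 2, y_cutting = 3.
Δz = y_cutting·Δb = 3 × (-5) = -15, so new z* = 430 − 15 = 415.

415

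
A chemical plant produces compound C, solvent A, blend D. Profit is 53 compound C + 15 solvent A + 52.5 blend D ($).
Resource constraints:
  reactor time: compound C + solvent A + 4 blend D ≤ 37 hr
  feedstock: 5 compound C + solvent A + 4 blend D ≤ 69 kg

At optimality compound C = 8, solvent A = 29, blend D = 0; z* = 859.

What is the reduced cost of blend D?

-7.5

At the optimum: reactor time uses 37 of 37 (binding); feedstock uses 69 of 69 (binding).
Dual feasibility on the basic columns requires 1·y_reactor time + 5·y_feedstock = 53, 1·y_reactor time + 1·y_feedstock = 15.
This yields shadow prices y_reactor time = 5.5, y_feedstock = 9.5.
Reduced cost of blend D: c₃ − yᵀa₃ = 52.5 − (5.5·4 + 9.5·4) = 52.5 − 60 = -7.5.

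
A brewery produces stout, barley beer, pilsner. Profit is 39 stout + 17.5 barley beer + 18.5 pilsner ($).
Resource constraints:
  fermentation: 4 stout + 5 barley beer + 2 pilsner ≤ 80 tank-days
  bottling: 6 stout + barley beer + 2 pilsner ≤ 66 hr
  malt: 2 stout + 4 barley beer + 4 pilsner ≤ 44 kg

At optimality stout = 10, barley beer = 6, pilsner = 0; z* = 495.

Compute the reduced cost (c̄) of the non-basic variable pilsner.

-4.5

Binding: bottling and malt. Non-binding: fermentation (10 unused).
By complementary slackness, y = 0 for the non-binding constraint.
Dual feasibility on the basic columns requires 6·y_bottling + 2·y_malt = 39, 1·y_bottling + 4·y_malt = 17.5.
→ y_bottling = 5.5 and y_malt = 3.
Reduced cost of pilsner: c₃ − yᵀa₃ = 18.5 − (5.5·2 + 3·4) = 18.5 − 23 = -4.5.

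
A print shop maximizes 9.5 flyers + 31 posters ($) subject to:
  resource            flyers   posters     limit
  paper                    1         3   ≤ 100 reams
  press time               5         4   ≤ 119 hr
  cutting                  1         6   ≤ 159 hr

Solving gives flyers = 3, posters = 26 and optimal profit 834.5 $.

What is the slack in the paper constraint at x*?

paper used = 1·3 + 3·26 = 81; slack = 100 − 81 = 19.

19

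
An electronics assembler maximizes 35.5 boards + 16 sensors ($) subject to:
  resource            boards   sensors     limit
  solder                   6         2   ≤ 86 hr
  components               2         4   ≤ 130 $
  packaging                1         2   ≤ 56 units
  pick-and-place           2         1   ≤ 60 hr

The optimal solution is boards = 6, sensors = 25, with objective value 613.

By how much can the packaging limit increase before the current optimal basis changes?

Binding constraints: solder, packaging. The basis is B = [[6,2],[1,2]] with det 10.
Per unit increase in packaging, x* moves by d = (-0.2, 0.6).
The basis stays optimal until components becomes binding; allowable increase = 9 units.

9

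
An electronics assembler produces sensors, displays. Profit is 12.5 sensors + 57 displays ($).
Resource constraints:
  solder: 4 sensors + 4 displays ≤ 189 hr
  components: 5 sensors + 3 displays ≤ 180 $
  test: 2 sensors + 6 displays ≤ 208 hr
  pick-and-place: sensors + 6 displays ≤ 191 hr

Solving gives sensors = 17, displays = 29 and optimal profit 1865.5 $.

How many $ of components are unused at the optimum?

components used = 5·17 + 3·29 = 172; slack = 180 − 172 = 8.

8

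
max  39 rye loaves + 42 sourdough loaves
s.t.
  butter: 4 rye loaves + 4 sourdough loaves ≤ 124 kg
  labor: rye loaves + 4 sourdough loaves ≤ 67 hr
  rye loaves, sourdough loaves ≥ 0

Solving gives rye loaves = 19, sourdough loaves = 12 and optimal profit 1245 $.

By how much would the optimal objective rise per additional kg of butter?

9.5

Check each constraint at x*: butter 124/124 (tight); labor 67/67 (tight).
From A_Bᵀ y = c: 4·y_butter + 1·y_labor = 39; 4·y_butter + 4·y_labor = 42.
→ y_butter = 9.5 and y_labor = 1.
Shadow price of butter = 9.5.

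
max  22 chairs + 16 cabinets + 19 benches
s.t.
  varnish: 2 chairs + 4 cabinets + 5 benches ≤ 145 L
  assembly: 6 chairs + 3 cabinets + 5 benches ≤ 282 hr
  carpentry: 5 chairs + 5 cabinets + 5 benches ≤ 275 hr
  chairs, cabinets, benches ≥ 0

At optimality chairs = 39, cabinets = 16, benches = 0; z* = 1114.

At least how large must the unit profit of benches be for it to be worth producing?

Check each constraint at x*: varnish 142/145 (slack 3); assembly 282/282 (tight); carpentry 275/275 (tight).
Slack constraints have shadow price 0 (complementary slackness).
From A_Bᵀ y = c: 6·y_assembly + 5·y_carpentry = 22; 3·y_assembly + 5·y_carpentry = 16.
This yields shadow prices y_assembly = 2, y_carpentry = 2.
benches enters the basis when its profit ≥ yᵀa₃ = 2·5 + 2·5 = 20.

20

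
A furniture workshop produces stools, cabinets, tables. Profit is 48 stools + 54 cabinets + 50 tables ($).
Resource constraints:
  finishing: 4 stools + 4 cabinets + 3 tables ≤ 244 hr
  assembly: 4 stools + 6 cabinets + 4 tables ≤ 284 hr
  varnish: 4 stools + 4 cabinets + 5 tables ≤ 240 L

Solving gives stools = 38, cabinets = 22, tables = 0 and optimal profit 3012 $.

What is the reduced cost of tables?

-7

Binding: assembly and varnish. Non-binding: finishing (4 unused).
Since finishing is not tight, its dual is 0.
The binding rows give the dual system: 4·y_assembly + 4·y_varnish = 48 and 6·y_assembly + 4·y_varnish = 54.
→ y_assembly = 3 and y_varnish = 9.
Reduced cost of tables: c₃ − yᵀa₃ = 50 − (3·4 + 9·5) = 50 − 57 = -7.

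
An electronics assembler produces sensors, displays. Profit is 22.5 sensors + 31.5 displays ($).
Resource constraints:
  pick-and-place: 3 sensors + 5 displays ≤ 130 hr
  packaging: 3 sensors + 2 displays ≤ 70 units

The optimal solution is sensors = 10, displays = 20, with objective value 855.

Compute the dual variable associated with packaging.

2

Check each constraint at x*: pick-and-place 130/130 (tight); packaging 70/70 (tight).
Dual feasibility on the basic columns requires 3·y_pick-and-place + 3·y_packaging = 22.5, 5·y_pick-and-place + 2·y_packaging = 31.5.
This yields shadow prices y_pick-and-place = 5.5, y_packaging = 2.
Shadow price of packaging = 2.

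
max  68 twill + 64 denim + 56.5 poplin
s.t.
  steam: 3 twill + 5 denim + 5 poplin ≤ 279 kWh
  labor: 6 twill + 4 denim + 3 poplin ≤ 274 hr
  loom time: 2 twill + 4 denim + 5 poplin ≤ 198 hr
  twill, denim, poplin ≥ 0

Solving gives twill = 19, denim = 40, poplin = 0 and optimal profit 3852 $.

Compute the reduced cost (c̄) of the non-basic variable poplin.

Check each constraint at x*: steam 257/279 (slack 22); labor 274/274 (tight); loom time 198/198 (tight).
Since steam is not tight, its dual is 0.
The binding rows give the dual system: 6·y_labor + 2·y_loom time = 68 and 4·y_labor + 4·y_loom time = 64.
This yields shadow prices y_labor = 9, y_loom time = 7.
Reduced cost of poplin: c₃ − yᵀa₃ = 56.5 − (9·3 + 7·5) = 56.5 − 62 = -5.5.

-5.5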